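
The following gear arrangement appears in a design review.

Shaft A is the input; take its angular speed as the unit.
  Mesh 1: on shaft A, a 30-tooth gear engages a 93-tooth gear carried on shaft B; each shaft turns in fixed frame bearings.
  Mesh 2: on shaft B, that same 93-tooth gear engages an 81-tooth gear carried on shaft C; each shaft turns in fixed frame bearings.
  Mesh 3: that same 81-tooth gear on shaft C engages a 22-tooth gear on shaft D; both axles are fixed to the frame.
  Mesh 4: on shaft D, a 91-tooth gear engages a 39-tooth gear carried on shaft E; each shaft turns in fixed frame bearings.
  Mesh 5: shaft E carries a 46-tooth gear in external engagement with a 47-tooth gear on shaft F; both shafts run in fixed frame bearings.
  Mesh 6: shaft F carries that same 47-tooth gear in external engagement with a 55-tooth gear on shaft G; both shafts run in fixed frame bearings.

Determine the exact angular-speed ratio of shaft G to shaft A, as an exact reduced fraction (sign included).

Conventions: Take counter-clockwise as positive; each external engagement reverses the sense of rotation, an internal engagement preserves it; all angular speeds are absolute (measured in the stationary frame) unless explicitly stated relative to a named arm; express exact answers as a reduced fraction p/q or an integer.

322/121

class = fixed-axis compound train [6 meshes; 6 ratios multiply, 6 sense flips]
mesh 1 [30T→93T]: running ratio 10/31, sense −
mesh 2 [93T→81T]: running ratio 10/27, sense +
mesh 3 [81T→22T]: running ratio 15/11, sense −
mesh 4 [91T→39T]: running ratio 35/11, sense +
mesh 5 [46T→47T]: running ratio 1610/517, sense −
mesh 6 [47T→55T]: running ratio 322/121, sense +
ω_out/ω_in = 322/121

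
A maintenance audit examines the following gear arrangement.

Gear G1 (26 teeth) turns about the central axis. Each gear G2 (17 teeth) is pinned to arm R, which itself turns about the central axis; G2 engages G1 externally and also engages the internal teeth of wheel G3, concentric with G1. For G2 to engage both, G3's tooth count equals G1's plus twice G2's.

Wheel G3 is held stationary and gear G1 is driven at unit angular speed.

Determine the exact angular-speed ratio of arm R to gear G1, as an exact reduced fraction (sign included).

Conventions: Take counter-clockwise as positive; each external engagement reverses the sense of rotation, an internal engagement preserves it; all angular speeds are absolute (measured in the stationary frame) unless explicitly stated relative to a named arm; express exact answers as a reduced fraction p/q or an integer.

13/43

recognized (axles ride arm R): planetary set, 26/17/60 teeth
ring teeth: 26 + 2·17 = 60
26(ω_sun−ω_arm) = −60(ω_ring−ω_arm),  ω_ring = 0, ω_sun = 1
26(1−ω_arm) = −60(0−ω_arm)  ⇒  86·ω_arm = 26  ⇒  ω_arm = 13/43
ω_out/ω_in = 13/43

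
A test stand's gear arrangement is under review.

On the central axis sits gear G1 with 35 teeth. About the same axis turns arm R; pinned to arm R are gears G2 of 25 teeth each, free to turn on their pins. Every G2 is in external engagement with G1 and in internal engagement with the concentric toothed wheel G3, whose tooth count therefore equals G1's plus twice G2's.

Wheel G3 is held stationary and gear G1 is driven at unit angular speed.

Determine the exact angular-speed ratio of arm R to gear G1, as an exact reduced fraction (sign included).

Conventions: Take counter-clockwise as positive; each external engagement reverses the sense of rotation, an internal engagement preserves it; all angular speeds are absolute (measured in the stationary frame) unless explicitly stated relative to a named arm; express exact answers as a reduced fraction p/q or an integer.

7/24

class = planetary set [G3 = 35+2·25 = 85; Willis about the carrier]
ring teeth: 35 + 2·25 = 85
35(ω_sun−ω_arm) = −85(ω_ring−ω_arm),  ω_ring = 0, ω_sun = 1
35(1−ω_arm) = −85(0−ω_arm)  ⇒  120·ω_arm = 35  ⇒  ω_arm = 7/24
ω_out/ω_in = 7/24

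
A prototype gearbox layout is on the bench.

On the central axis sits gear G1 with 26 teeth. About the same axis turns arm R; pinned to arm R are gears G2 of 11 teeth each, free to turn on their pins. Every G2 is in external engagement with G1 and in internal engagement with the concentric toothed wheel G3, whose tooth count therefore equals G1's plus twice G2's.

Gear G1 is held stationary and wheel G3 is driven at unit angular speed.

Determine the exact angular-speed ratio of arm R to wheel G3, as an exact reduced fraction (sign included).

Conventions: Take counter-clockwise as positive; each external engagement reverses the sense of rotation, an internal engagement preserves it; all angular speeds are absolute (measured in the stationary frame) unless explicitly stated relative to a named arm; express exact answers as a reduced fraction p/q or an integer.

planetary set (26T centre, 11T on arm, 48T internal) — Willis relation
ring teeth: 26 + 2·11 = 48
26(ω_sun−ω_arm) = −48(ω_ring−ω_arm),  ω_sun = 0, ω_ring = 1
26(0−ω_arm) = −48(1−ω_arm)  ⇒  74·ω_arm = 48  ⇒  ω_arm = 24/37
ω_out/ω_in = 24/37

24/37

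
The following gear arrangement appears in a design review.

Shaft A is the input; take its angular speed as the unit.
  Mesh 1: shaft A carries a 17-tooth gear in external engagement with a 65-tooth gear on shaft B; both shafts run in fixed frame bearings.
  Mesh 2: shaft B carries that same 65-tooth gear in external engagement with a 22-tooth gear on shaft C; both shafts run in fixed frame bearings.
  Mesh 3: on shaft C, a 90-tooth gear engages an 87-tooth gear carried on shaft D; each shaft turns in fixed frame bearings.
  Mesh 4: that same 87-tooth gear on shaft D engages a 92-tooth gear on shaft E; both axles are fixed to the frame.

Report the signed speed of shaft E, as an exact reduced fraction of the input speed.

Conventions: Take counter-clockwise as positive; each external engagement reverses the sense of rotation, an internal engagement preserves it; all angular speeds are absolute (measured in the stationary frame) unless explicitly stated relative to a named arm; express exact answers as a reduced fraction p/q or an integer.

765/1012

4-mesh fixed-axis compound train (all bearings frame-fixed)
mesh 1 [17T→65T]: |ω|/ω_in = 1×17/65 = 17/65, sense flips to −
mesh 2 [65T→22T]: |ω|/ω_in = (17/65)×65/22 = 17/22, sense flips to +
mesh 3 [90T→87T]: |ω|/ω_in = (17/22)×90/87 = 255/319, sense flips to −
mesh 4 [87T→92T]: |ω|/ω_in = (255/319)×87/92 = 765/1012, sense flips to +
signed output speed (× input speed) = 765/1012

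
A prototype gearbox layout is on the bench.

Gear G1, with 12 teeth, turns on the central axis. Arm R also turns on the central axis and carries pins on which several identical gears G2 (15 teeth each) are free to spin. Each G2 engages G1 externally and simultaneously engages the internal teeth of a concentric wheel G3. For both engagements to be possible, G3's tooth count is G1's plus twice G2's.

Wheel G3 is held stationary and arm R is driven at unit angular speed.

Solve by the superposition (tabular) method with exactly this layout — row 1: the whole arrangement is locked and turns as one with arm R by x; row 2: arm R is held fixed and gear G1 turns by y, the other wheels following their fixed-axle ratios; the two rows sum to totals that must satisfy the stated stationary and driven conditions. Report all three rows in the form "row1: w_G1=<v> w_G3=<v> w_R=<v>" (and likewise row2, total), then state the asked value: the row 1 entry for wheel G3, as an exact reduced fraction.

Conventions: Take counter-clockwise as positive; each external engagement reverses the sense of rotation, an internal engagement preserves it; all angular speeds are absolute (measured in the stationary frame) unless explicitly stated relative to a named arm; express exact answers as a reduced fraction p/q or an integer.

row1: w_G1=1 w_G3=1 w_R=1
row2: w_G1=7/2 w_G3=-1 w_R=0
total: w_G1=9/2 w_G3=0 w_R=1
asked value: 1

recognized (axles ride arm R): planetary set, 12/15/42 teeth
row 1 — lock + rotate with arm: ω_sun = ω_ring = ω_arm = x
row 2 — arm fixed, fixed-axis ratios: sun y, ring −(12/42)·y, arm 0
boundary: total ω_ring = x − (12/42)·y = 0 and total ω_arm = x = 1  ⇒  y = 7/2, x = 1
row 2 ring = −(12/42)·7/2 = -1
totals (row 1 + row 2): sun 1 + 7/2 = 9/2, ring 1 + (-1) = 0, arm 1 + 0 = 1
asked cell (row1, ring) = 1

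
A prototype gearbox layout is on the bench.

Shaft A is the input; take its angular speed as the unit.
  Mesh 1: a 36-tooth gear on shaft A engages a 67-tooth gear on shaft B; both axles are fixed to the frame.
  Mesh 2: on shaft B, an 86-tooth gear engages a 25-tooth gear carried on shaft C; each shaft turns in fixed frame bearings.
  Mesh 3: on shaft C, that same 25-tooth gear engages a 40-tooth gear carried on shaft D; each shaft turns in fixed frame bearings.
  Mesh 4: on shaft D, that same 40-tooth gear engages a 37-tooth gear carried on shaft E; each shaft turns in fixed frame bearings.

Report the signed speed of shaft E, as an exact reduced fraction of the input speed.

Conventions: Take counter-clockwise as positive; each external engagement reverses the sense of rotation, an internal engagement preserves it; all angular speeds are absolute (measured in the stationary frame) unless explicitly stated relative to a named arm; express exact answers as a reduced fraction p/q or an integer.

4-mesh fixed-axis compound train (all bearings frame-fixed)
mesh 1 [36T→67T]: |ω|/ω_in = 1×36/67 = 36/67, sense flips to −
mesh 2 [86T→25T]: |ω|/ω_in = (36/67)×86/25 = 3096/1675, sense flips to +
mesh 3 [25T→40T]: |ω|/ω_in = (3096/1675)×25/40 = 387/335, sense flips to −
mesh 4 [40T→37T]: |ω|/ω_in = (387/335)×40/37 = 3096/2479, sense flips to +
signed output speed (× input speed) = 3096/2479

3096/2479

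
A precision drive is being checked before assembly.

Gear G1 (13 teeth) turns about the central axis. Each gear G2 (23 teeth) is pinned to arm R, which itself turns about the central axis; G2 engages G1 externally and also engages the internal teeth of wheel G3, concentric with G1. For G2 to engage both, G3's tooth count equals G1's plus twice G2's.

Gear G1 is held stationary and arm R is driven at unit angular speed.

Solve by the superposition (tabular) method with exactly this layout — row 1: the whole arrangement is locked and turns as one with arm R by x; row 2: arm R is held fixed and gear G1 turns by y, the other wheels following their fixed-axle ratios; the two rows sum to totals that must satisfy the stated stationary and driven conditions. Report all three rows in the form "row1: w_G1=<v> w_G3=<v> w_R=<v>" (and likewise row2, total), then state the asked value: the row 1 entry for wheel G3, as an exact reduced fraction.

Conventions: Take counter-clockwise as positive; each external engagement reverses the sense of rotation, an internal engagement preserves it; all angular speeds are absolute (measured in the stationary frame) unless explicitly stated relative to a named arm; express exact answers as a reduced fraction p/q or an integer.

class = planetary set [G3 = 13+2·23 = 59; Willis about the carrier]
row 1 (train locked, turned with arm): all members turn x
superposition row 2 [arm held]: sun y, ring −(13/59)·y, arm 0
boundary: total ω_sun = x + y = 0 and total ω_arm = x = 1  ⇒  y = -1, x = 1
row 2 ring = −(13/59)·(-1) = 13/59
totals (row 1 + row 2): sun 1 + (-1) = 0, ring 1 + 13/59 = 72/59, arm 1 + 0 = 1
asked cell (row1, ring) = 1

row1: w_G1=1 w_G3=1 w_R=1
row2: w_G1=-1 w_G3=13/59 w_R=0
total: w_G1=0 w_G3=72/59 w_R=1
asked value: 1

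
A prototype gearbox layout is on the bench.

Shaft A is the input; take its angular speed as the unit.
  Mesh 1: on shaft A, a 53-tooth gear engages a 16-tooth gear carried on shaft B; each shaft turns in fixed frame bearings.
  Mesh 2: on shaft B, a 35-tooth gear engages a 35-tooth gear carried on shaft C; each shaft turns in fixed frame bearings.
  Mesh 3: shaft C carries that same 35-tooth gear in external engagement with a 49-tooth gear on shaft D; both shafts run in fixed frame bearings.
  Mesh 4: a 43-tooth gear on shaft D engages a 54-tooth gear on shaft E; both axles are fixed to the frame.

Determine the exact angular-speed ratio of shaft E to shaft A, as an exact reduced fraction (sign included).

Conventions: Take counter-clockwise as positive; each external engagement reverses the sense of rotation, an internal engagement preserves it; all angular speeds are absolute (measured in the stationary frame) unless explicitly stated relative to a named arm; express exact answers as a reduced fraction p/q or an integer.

11395/6048

class = fixed-axis compound train [4 meshes; 4 ratios multiply, 4 sense flips]
mesh 1 [53T→16T]: running ratio 53/16, sense −
mesh 2 [35T→35T]: running ratio 53/16, sense +
mesh 3 [35T→49T]: running ratio 265/112, sense −
mesh 4 [43T→54T]: running ratio 11395/6048, sense +
ω_out/ω_in = 11395/6048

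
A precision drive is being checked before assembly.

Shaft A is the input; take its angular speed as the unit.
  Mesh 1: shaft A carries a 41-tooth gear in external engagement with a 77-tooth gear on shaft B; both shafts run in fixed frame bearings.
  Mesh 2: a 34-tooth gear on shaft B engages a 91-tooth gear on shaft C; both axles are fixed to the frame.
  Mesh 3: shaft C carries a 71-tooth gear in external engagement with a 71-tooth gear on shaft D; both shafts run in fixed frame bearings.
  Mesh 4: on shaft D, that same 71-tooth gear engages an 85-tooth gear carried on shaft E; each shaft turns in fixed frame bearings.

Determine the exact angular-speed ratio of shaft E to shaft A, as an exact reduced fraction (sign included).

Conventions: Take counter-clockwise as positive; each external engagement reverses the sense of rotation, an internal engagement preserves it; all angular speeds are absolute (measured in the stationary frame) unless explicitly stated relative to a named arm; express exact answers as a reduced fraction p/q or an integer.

class = fixed-axis compound train [4 meshes; 4 ratios multiply, 4 sense flips]
mesh 1 [41T→77T]: running ratio 41/77, sense −
mesh 2 [34T→91T]: running ratio 1394/7007, sense +
mesh 3 [71T→71T]: running ratio 1394/7007, sense −
mesh 4 [71T→85T]: running ratio 5822/35035, sense +
ω_out/ω_in = 5822/35035

5822/35035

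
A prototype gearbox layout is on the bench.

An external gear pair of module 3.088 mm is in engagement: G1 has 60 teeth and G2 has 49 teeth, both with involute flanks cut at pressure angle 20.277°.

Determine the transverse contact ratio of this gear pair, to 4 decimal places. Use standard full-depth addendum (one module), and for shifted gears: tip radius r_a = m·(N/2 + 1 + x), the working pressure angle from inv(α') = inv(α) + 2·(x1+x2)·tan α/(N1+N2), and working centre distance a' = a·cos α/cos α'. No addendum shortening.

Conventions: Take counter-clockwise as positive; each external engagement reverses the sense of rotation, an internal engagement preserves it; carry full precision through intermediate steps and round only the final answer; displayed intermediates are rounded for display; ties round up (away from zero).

1.7529

recognized (one external pair, fixed centres): single-mesh tooth geometry, m = 3.088, N1 = 60, N2 = 49
base radii: r_b1 = 86.898926, r_b2 = 70.967456
tip radii: r_a1 = 95.728000, r_a2 = 78.744000
no profile shift: α' = α, a' = a
action lengths: √(r_a1²−r_b1²) = 40.155033, √(r_a2²−r_b2²) = 34.120928
base pitch p_b = π·m·cos α = 9.100034
CR = (40.155033 + 34.120928 − 168.296000·sin 20.27700°)/9.100034 = 1.752900
contact ratio ≈ 1.7529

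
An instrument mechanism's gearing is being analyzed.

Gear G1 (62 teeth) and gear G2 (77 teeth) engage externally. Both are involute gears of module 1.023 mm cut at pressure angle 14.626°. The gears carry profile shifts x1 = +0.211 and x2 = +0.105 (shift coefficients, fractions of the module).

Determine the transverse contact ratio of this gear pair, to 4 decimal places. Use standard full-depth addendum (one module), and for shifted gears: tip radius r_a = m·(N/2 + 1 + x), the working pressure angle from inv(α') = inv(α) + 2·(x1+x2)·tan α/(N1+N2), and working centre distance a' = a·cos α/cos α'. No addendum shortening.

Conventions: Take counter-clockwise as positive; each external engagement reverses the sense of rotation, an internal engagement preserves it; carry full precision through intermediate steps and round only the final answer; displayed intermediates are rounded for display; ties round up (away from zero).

class = single-mesh tooth geometry [involute pair 62T × 77T, m = 1.023]
base radii: r_b1 = 30.685330, r_b2 = 38.109200
tip radii: r_a1 = 32.951853, r_a2 = 40.515915
inv(α') = inv(14.626°) + 2·(+0.211+0.105)·tan α/(62+77) = 0.00687981  ⇒  α' = 15.56032°
a' = a·cos α / cos α' = 71.0985·cos 14.626°/cos 15.56032° = 71.411878
action lengths: √(r_a1²−r_b1²) = 12.009793, √(r_a2²−r_b2²) = 13.756024
base pitch p_b = π·m·cos α = 3.109703
CR = (12.009793 + 13.756024 − 71.411878·sin 15.56032°)/3.109703 = 2.125407
contact ratio ≈ 2.1254

2.1254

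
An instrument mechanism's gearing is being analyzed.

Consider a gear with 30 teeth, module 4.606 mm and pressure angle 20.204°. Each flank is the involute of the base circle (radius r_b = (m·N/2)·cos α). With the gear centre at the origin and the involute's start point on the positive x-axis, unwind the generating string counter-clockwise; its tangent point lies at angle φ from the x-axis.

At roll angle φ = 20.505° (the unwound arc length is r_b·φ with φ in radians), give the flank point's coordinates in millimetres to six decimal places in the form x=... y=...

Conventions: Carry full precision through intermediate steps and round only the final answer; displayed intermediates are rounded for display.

topology: single-mesh involute geometry — m = 4.606, N = 30
pitch radius r_p = m·N/2 = 4.606·30/2 = 69.090000
base radius r_b = r_p·cos α = 69.090000·cos 20.204° = 64.838817
roll angle φ = 20.505° = 0.35787976 rad
x = r_b·(cos φ + φ·sin φ) = 68.859019
y = r_b·(sin φ − φ·cos φ) = 0.978031

x=68.859019 y=0.978031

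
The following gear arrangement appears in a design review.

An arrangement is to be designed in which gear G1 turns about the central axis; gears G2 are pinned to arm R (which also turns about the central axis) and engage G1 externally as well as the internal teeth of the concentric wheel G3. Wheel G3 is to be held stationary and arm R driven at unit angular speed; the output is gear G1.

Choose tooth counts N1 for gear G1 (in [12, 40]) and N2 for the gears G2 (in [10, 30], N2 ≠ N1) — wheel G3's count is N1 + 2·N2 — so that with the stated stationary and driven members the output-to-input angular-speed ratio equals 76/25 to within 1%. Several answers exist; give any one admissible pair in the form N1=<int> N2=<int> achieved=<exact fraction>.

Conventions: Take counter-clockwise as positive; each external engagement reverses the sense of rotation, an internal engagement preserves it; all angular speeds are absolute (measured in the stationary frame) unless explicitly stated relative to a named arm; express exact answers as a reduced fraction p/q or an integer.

class = planetary set [ratio 76/25 wanted; Willis about the carrier]
Willis with ω_ring = 0: ω_sun/ω_arm = (N1+N3)/N1; set equal to 76/25  ⇒  N3/N1 = 76/25 − 1 = 51/25
N3 = N1 + 2·N2  ⇒  N2/N1 = (N3/N1 − 1)/2 = (51/25 − 1)/2 = 13/25
smallest multiple with N1 ≥ 12 and N2 ≥ 10: k = 1  ⇒  N1 = 1·25 = 25, N2 = 1·13 = 13 (N1 ≤ 40, N2 ≤ 30, N2 ≠ N1 ✓), N3 = 25 + 2·13 = 51
check: (N1+N3)/N1 with N1 = 25, N3 = 51 gives 76/25; |achieved − target| = 0 ≤ 19/625 ✓

N1=25 N2=13 achieved=76/25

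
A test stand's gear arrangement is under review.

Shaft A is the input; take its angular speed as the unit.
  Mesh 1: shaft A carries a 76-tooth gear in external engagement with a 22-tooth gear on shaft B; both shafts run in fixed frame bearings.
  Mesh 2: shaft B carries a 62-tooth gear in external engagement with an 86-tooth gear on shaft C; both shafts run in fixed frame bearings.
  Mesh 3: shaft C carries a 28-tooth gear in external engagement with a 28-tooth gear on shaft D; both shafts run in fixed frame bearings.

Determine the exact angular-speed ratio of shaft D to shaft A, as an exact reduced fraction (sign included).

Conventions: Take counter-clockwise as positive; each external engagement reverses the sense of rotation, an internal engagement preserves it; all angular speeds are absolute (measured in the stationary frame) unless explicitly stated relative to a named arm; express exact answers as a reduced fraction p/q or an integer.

-1178/473

class = fixed-axis compound train [3 meshes; 3 ratios multiply, 3 sense flips]
mesh 1 [76T→22T]: running ratio 38/11, sense −
mesh 2 [62T→86T]: running ratio 1178/473, sense +
mesh 3 [28T→28T]: running ratio 1178/473, sense −
ω_out/ω_in = -1178/473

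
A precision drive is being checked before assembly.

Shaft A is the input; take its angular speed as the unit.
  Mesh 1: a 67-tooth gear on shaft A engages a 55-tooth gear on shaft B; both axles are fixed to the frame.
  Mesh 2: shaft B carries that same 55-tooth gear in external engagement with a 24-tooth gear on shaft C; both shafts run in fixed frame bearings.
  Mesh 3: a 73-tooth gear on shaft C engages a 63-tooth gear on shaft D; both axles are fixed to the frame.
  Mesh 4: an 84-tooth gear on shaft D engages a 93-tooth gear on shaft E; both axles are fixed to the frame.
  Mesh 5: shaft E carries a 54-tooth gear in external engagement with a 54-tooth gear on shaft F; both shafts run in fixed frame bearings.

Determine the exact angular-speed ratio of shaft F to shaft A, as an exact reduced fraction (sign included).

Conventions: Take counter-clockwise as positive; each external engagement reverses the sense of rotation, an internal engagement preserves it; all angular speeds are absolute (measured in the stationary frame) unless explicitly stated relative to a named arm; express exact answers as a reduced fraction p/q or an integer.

-4891/1674

class = fixed-axis compound train [5 meshes; 5 ratios multiply, 5 sense flips]
mesh 1 [67T→55T]: running ratio 67/55, sense −
mesh 2 [55T→24T]: running ratio 67/24, sense +
mesh 3 [73T→63T]: running ratio 4891/1512, sense −
mesh 4 [84T→93T]: running ratio 4891/1674, sense +
mesh 5 [54T→54T]: running ratio 4891/1674, sense −
ω_out/ω_in = -4891/1674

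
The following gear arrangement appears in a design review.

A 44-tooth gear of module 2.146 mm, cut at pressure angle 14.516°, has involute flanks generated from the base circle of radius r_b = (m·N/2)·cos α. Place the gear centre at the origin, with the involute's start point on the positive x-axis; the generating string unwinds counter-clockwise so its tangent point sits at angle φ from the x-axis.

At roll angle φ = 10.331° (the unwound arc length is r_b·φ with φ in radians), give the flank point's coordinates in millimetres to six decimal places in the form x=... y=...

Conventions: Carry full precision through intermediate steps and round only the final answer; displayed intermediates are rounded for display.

class = single-mesh tooth geometry [base-circle involute, m = 2.146, 44T]
pitch radius r_p = m·N/2 = 2.146·44/2 = 47.212000
base radius r_b = r_p·cos α = 47.212000·cos 14.516° = 45.704884
roll angle φ = 10.331° = 0.18030997 rad
x = r_b·(cos φ + φ·sin φ) = 46.441827
y = r_b·(sin φ − φ·cos φ) = 0.089020

x=46.441827 y=0.089020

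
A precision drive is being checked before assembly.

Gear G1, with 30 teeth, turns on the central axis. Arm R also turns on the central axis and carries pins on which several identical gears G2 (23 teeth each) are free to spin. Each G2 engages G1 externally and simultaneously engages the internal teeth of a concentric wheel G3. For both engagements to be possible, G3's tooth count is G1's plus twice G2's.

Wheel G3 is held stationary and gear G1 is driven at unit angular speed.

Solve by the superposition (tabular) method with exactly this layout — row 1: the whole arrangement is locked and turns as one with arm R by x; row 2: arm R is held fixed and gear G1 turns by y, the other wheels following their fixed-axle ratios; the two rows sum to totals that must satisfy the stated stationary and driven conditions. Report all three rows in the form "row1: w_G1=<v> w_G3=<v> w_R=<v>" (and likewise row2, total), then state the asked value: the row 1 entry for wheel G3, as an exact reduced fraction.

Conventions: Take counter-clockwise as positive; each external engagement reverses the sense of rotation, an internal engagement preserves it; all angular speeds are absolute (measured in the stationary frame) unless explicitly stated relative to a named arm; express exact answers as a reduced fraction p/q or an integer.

row1: w_G1=15/53 w_G3=15/53 w_R=15/53
row2: w_G1=38/53 w_G3=-15/53 w_R=0
total: w_G1=1 w_G3=0 w_R=15/53
asked value: 15/53

class = planetary set [G3 = 30+2·23 = 76; Willis about the carrier]
row 1 (train locked, turned with arm): all members turn x
superposition row 2 [arm held]: sun y, ring −(30/76)·y, arm 0
boundary: total ω_ring = x − (30/76)·y = 0 and total ω_sun = x + y = 1  ⇒  y = 38/53, x = 15/53
row 2 ring = −(30/76)·38/53 = -15/53
totals (row 1 + row 2): sun 15/53 + 38/53 = 1, ring 15/53 + (-15/53) = 0, arm 15/53 + 0 = 15/53
asked cell (row1, ring) = 15/53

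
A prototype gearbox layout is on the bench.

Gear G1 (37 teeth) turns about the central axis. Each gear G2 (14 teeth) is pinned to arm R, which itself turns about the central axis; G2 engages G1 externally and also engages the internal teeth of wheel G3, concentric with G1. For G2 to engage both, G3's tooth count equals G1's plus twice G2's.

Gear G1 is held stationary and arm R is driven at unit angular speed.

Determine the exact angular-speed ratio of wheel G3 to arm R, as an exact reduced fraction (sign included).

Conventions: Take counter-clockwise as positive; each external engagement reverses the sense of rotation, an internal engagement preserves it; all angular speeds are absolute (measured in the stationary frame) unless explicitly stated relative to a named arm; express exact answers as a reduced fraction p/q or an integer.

topology: planetary set — G1 37T / G2 14T / G3 65T, arm = carrier (Willis)
ring teeth: 37 + 2·14 = 65
37(ω_sun−ω_arm) = −65(ω_ring−ω_arm),  ω_sun = 0, ω_arm = 1
ω_ring = 1 − (37/65)(0−1) = 102/65
ω_out/ω_in = 102/65

102/65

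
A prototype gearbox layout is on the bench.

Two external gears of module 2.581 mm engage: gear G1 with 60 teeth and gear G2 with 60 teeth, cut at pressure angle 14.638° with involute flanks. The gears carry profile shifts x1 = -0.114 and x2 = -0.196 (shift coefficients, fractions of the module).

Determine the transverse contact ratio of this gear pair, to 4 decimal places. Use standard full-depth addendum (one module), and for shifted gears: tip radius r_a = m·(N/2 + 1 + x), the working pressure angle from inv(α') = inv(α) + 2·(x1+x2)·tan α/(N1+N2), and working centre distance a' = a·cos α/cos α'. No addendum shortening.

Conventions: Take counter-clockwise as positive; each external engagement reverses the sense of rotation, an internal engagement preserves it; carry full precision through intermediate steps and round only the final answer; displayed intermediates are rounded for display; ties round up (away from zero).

recognized (one external pair, fixed centres): single-mesh tooth geometry, m = 2.581, N1 = 60, N2 = 60
base radii: r_b1 = 74.916760, r_b2 = 74.916760
tip radii: r_a1 = 79.716766, r_a2 = 79.505124
inv(α') = inv(14.638°) + 2·(-0.114-0.196)·tan α/(60+60) = 0.00435807  ⇒  α' = 13.39857°
a' = a·cos α / cos α' = 154.8600·cos 14.638°/cos 13.39857° = 154.025846
action lengths: √(r_a1²−r_b1²) = 27.244116, √(r_a2²−r_b2²) = 26.618486
base pitch p_b = π·m·cos α = 7.845265
CR = (27.244116 + 26.618486 − 154.025846·sin 13.39857°)/7.845265 = 2.316198
contact ratio ≈ 2.3162

2.3162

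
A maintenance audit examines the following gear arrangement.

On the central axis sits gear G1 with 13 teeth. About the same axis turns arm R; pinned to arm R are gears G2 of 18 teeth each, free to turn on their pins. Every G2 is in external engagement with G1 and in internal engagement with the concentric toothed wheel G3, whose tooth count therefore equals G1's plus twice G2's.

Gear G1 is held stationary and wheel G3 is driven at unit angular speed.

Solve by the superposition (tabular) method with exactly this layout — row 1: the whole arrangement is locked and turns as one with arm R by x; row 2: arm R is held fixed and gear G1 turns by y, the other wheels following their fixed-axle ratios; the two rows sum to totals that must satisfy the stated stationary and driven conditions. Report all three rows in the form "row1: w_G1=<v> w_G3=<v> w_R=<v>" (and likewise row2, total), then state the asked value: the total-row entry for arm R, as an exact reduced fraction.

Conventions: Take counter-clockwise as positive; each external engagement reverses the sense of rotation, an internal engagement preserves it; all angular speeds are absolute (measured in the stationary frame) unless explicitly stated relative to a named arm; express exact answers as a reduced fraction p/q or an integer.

row1: w_G1=49/62 w_G3=49/62 w_R=49/62
row2: w_G1=-49/62 w_G3=13/62 w_R=0
total: w_G1=0 w_G3=1 w_R=49/62
asked value: 49/62

class = planetary set [G3 = 13+2·18 = 49; Willis about the carrier]
superposition row 1 [locked train]: every member turns x
row 2 — arm fixed, fixed-axis ratios: sun y, ring −(13/49)·y, arm 0
boundary: total ω_sun = x + y = 0 and total ω_ring = x − (13/49)·y = 1  ⇒  y = -49/62, x = 49/62
row 2 ring = −(13/49)·(-49/62) = 13/62
totals (row 1 + row 2): sun 49/62 + (-49/62) = 0, ring 49/62 + 13/62 = 1, arm 49/62 + 0 = 49/62
asked cell (total, arm) = 49/62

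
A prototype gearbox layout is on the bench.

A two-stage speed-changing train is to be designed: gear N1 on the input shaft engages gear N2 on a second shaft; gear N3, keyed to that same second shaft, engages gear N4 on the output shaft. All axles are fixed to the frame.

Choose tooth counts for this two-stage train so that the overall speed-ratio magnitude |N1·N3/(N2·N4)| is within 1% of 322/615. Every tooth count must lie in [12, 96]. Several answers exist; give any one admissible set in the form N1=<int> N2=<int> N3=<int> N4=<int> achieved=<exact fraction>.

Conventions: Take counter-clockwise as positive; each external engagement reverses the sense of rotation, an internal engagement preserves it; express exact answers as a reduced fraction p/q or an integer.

N1=14 N2=15 N3=23 N4=41 achieved=322/615

2-stage fixed-axis compound train for ratio 322/615
target = 322/615 in lowest terms: an exact hit needs N1·N3 = k·322 and N2·N4 = k·615 for one integer k, every count in [12, 96]; additionally prefer no 1:1 stage (N1 ≠ N2, N3 ≠ N4)
k = 1: N1·N3 = 322 = 14·23, N2·N4 = 615 = 15·41
achieved = 14·23/(15·41) = 322/615; |achieved − target| = 0 ≤ 161/30750 ✓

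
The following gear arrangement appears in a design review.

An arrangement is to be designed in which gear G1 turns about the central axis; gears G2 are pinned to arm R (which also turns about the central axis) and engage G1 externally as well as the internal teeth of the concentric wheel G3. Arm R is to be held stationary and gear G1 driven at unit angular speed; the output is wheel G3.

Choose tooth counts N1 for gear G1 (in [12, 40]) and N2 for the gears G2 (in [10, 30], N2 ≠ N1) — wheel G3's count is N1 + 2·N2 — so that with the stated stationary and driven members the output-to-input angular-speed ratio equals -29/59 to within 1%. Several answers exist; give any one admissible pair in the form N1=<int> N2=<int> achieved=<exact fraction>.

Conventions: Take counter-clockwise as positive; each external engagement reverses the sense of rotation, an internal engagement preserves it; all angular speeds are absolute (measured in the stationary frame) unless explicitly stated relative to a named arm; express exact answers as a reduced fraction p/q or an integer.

planetary set to be sized for -29/59 (Willis relation)
Willis with ω_arm = 0: ω_ring/ω_sun = −N1/N3; set equal to -29/59  ⇒  N3/N1 = −1/(-29/59) = 59/29
N3 = N1 + 2·N2  ⇒  N2/N1 = (N3/N1 − 1)/2 = (59/29 − 1)/2 = 15/29
smallest multiple with N1 ≥ 12 and N2 ≥ 10: k = 1  ⇒  N1 = 1·29 = 29, N2 = 1·15 = 15 (N1 ≤ 40, N2 ≤ 30, N2 ≠ N1 ✓), N3 = 29 + 2·15 = 59
check: −N1/N3 with N1 = 29, N3 = 59 gives -29/59; |achieved − target| = 0 ≤ 29/5900 ✓

N1=29 N2=15 achieved=-29/59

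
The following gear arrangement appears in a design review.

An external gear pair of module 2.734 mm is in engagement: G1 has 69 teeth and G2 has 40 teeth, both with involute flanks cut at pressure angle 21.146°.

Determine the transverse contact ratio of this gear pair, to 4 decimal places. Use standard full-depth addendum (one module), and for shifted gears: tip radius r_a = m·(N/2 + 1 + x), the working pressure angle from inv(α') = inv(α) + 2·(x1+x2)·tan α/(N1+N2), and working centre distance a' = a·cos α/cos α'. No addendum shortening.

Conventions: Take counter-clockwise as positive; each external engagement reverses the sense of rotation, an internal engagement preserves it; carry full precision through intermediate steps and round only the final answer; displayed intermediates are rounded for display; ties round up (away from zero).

single-mesh involute tooth geometry (69T engaging 40T at module 2.734)
base radii: r_b1 = 87.971686, r_b2 = 50.998079
tip radii: r_a1 = 97.057000, r_a2 = 57.414000
no profile shift: α' = α, a' = a
action lengths: √(r_a1²−r_b1²) = 41.000532, √(r_a2²−r_b2²) = 26.373535
base pitch p_b = π·m·cos α = 8.010760
CR = (41.000532 + 26.373535 − 149.003000·sin 21.14600°)/8.010760 = 1.700447
contact ratio ≈ 1.7004

1.7004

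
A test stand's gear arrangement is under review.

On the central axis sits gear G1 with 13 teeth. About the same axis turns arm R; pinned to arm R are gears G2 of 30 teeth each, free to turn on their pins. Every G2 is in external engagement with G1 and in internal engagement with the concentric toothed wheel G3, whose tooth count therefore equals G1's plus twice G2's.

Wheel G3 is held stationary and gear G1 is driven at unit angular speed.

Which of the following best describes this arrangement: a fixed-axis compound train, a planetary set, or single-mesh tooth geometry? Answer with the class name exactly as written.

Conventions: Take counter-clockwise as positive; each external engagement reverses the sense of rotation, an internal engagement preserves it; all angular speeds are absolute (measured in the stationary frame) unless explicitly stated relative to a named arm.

planetary set

planetary set (13T centre, 30T on arm, 73T internal) — Willis relation
classification: planetary set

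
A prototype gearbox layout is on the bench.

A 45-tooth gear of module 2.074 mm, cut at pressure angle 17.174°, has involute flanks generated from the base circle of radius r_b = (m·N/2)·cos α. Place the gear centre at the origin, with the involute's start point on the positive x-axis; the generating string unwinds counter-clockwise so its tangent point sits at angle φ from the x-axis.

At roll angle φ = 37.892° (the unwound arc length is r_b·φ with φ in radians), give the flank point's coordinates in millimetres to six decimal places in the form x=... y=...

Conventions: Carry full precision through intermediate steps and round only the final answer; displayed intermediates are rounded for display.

x=53.293800 y=4.113586

topology: single-mesh involute geometry — m = 2.074, N = 45
pitch radius r_p = m·N/2 = 2.074·45/2 = 46.665000
base radius r_b = r_p·cos α = 46.665000·cos 17.174° = 44.584322
roll angle φ = 37.892° = 0.66134016 rad
x = r_b·(cos φ + φ·sin φ) = 53.293800
y = r_b·(sin φ − φ·cos φ) = 4.113586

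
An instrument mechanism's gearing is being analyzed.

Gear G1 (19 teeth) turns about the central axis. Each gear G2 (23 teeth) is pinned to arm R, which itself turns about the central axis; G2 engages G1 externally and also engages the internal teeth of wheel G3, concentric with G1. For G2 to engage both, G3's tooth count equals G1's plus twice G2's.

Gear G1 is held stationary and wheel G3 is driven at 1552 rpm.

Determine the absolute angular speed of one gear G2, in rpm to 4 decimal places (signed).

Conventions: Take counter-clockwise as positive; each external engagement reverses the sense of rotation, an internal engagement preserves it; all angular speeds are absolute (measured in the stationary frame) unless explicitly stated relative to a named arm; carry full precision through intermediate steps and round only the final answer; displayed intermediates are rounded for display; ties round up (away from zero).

+2193.0435 rpm

topology: planetary set — G1 19T / G2 23T / G3 65T, arm = carrier (Willis)
normalise by the input: solve with ω_ring = 1, then scale by 1552 rpm
ring teeth: 19 + 2·23 = 65
19(ω_sun−ω_arm) = −65(ω_ring−ω_arm),  ω_sun = 0, ω_ring = 1
19(0−ω_arm) = −65(1−ω_arm)  ⇒  84·ω_arm = 65  ⇒  ω_arm = 65/84
sun–planet mesh: 19·(0−65/84) = −23·(ω_p−ω_arm)  ⇒  ω_p−ω_arm = 1235/1932
ω_p = 65/84 + 1235/1932 = 65/46
scale: ω_p = 65/46 × 1552 rpm = +2193.0435 rpm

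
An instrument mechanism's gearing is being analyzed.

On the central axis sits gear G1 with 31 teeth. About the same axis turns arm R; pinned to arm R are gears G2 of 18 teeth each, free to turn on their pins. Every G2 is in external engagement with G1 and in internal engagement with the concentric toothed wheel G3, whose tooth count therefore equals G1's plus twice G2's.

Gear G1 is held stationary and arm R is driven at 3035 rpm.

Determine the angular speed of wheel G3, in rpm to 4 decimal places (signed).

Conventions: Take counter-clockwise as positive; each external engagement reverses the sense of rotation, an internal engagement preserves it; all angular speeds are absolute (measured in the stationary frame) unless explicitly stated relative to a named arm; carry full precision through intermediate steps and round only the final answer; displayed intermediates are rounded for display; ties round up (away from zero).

+4439.2537 rpm

planetary set (31T centre, 18T on arm, 67T internal) — Willis relation
normalise by the input: solve with ω_arm = 1, then scale by 3035 rpm
ring teeth: 31 + 2·18 = 67
31(ω_sun−ω_arm) = −67(ω_ring−ω_arm),  ω_sun = 0, ω_arm = 1
ω_ring = 1 − (31/67)(0−1) = 98/67
scale: ω_ring = 98/67 × 3035 rpm = +4439.2537 rpm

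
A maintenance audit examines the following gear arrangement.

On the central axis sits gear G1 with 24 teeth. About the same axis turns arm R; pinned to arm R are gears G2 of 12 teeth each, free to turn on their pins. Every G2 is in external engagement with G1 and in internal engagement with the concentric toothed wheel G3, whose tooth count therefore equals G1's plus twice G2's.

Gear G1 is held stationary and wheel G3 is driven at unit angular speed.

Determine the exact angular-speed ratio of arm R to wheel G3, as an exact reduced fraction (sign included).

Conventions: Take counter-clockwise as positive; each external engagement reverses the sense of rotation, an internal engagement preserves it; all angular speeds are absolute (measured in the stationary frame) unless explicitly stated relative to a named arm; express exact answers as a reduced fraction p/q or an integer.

class = planetary set [G3 = 24+2·12 = 48; Willis about the carrier]
ring teeth: 24 + 2·12 = 48
24(ω_sun−ω_arm) = −48(ω_ring−ω_arm),  ω_sun = 0, ω_ring = 1
24(0−ω_arm) = −48(1−ω_arm)  ⇒  72·ω_arm = 48  ⇒  ω_arm = 2/3
ω_out/ω_in = 2/3

2/3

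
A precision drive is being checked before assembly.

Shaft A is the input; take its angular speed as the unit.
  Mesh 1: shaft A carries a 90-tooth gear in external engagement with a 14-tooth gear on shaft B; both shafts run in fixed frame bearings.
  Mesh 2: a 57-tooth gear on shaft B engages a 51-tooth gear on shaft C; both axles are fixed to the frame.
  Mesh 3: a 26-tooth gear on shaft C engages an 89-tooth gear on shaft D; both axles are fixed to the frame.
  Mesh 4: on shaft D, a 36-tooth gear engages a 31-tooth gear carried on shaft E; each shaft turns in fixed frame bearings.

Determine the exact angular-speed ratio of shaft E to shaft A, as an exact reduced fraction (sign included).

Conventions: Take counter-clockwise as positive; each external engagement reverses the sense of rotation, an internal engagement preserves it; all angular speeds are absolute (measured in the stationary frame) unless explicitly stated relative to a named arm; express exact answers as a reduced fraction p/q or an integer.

800280/328321

class = fixed-axis compound train [4 meshes; 4 ratios multiply, 4 sense flips]
mesh 1 [90T→14T]: running ratio 45/7, sense −
mesh 2 [57T→51T]: running ratio 855/119, sense +
mesh 3 [26T→89T]: running ratio 22230/10591, sense −
mesh 4 [36T→31T]: running ratio 800280/328321, sense +
ω_out/ω_in = 800280/328321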